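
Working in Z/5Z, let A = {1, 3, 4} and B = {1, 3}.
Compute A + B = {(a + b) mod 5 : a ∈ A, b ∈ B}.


Work in Z/5Z: reduce every sum a + b modulo 5.
Enumerate all 6 pairs:
a = 1: 1+1=2, 1+3=4
a = 3: 3+1=4, 3+3=1
a = 4: 4+1=0, 4+3=2
Distinct residues collected: {0, 1, 2, 4}
|A + B| = 4 (out of 5 total residues).

A + B = {0, 1, 2, 4}


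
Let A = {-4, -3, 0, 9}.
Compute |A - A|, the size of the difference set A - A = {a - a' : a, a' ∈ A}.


A - A = {a - a' : a, a' ∈ A}; |A| = 4.
Bounds: 2|A|-1 ≤ |A - A| ≤ |A|² - |A| + 1, i.e. 7 ≤ |A - A| ≤ 13.
Note: 0 ∈ A - A always (from a - a). The set is symmetric: if d ∈ A - A then -d ∈ A - A.
Enumerate nonzero differences d = a - a' with a > a' (then include -d):
Positive differences: {1, 3, 4, 9, 12, 13}
Full difference set: {0} ∪ (positive diffs) ∪ (negative diffs).
|A - A| = 1 + 2·6 = 13 (matches direct enumeration: 13).

|A - A| = 13


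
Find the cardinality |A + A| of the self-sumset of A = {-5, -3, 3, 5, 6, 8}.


A + A = {a + a' : a, a' ∈ A}; |A| = 6.
General bounds: 2|A| - 1 ≤ |A + A| ≤ |A|(|A|+1)/2, i.e. 11 ≤ |A + A| ≤ 21.
Lower bound 2|A|-1 is attained iff A is an arithmetic progression.
Enumerate sums a + a' for a ≤ a' (symmetric, so this suffices):
a = -5: -5+-5=-10, -5+-3=-8, -5+3=-2, -5+5=0, -5+6=1, -5+8=3
a = -3: -3+-3=-6, -3+3=0, -3+5=2, -3+6=3, -3+8=5
a = 3: 3+3=6, 3+5=8, 3+6=9, 3+8=11
a = 5: 5+5=10, 5+6=11, 5+8=13
a = 6: 6+6=12, 6+8=14
a = 8: 8+8=16
Distinct sums: {-10, -8, -6, -2, 0, 1, 2, 3, 5, 6, 8, 9, 10, 11, 12, 13, 14, 16}
|A + A| = 18

|A + A| = 18


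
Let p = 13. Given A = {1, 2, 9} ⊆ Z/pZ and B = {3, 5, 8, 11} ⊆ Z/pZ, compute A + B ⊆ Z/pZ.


Work in Z/13Z: reduce every sum a + b modulo 13.
Enumerate all 12 pairs:
a = 1: 1+3=4, 1+5=6, 1+8=9, 1+11=12
a = 2: 2+3=5, 2+5=7, 2+8=10, 2+11=0
a = 9: 9+3=12, 9+5=1, 9+8=4, 9+11=7
Distinct residues collected: {0, 1, 4, 5, 6, 7, 9, 10, 12}
|A + B| = 9 (out of 13 total residues).

A + B = {0, 1, 4, 5, 6, 7, 9, 10, 12}


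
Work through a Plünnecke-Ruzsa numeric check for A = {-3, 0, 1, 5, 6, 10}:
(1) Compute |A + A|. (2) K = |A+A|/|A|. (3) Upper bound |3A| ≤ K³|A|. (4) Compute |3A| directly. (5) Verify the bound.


|A| = 6.
Step 1: Compute A + A by enumerating all 36 pairs.
A + A = {-6, -3, -2, 0, 1, 2, 3, 5, 6, 7, 10, 11, 12, 15, 16, 20}, so |A + A| = 16.
Step 2: Doubling constant K = |A + A|/|A| = 16/6 = 16/6 ≈ 2.6667.
Step 3: Plünnecke-Ruzsa gives |3A| ≤ K³·|A| = (2.6667)³ · 6 ≈ 113.7778.
Step 4: Compute 3A = A + A + A directly by enumerating all triples (a,b,c) ∈ A³; |3A| = 30.
Step 5: Check 30 ≤ 113.7778? Yes ✓.

K = 16/6, Plünnecke-Ruzsa bound K³|A| ≈ 113.7778, |3A| = 30, inequality holds.


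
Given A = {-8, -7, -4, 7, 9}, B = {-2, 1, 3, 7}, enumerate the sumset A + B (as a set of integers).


A + B = {a + b : a ∈ A, b ∈ B}.
Enumerate all |A|·|B| = 5·4 = 20 pairs (a, b) and collect distinct sums.
a = -8: -8+-2=-10, -8+1=-7, -8+3=-5, -8+7=-1
a = -7: -7+-2=-9, -7+1=-6, -7+3=-4, -7+7=0
a = -4: -4+-2=-6, -4+1=-3, -4+3=-1, -4+7=3
a = 7: 7+-2=5, 7+1=8, 7+3=10, 7+7=14
a = 9: 9+-2=7, 9+1=10, 9+3=12, 9+7=16
Collecting distinct sums: A + B = {-10, -9, -7, -6, -5, -4, -3, -1, 0, 3, 5, 7, 8, 10, 12, 14, 16}
|A + B| = 17

A + B = {-10, -9, -7, -6, -5, -4, -3, -1, 0, 3, 5, 7, 8, 10, 12, 14, 16}


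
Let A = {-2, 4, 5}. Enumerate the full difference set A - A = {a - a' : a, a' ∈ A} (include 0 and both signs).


A - A = {a - a' : a, a' ∈ A}.
Compute a - a' for each ordered pair (a, a'):
a = -2: -2--2=0, -2-4=-6, -2-5=-7
a = 4: 4--2=6, 4-4=0, 4-5=-1
a = 5: 5--2=7, 5-4=1, 5-5=0
Collecting distinct values (and noting 0 appears from a-a):
A - A = {-7, -6, -1, 0, 1, 6, 7}
|A - A| = 7

A - A = {-7, -6, -1, 0, 1, 6, 7}


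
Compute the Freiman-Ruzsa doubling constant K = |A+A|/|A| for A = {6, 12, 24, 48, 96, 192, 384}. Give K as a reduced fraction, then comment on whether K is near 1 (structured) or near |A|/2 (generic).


|A| = 7.
Compute A + A by enumerating all 49 pairs.
A + A = {12, 18, 24, 30, 36, 48, 54, 60, 72, 96, 102, 108, 120, 144, 192, 198, 204, 216, 240, 288, 384, 390, 396, 408, 432, 480, 576, 768}, so |A + A| = 28.
K = |A + A| / |A| = 28/7 = 4/1 ≈ 4.0000.
Reference: AP of size 7 gives K = 13/7 ≈ 1.8571; a fully generic set of size 7 gives K ≈ 4.0000.

|A| = 7, |A + A| = 28, K = 28/7 = 4/1.


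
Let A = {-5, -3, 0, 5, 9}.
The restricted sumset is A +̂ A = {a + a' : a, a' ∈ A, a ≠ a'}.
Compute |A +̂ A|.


Restricted sumset: A +̂ A = {a + a' : a ∈ A, a' ∈ A, a ≠ a'}.
Equivalently, take A + A and drop any sum 2a that is achievable ONLY as a + a for a ∈ A (i.e. sums representable only with equal summands).
Enumerate pairs (a, a') with a < a' (symmetric, so each unordered pair gives one sum; this covers all a ≠ a'):
  -5 + -3 = -8
  -5 + 0 = -5
  -5 + 5 = 0
  -5 + 9 = 4
  -3 + 0 = -3
  -3 + 5 = 2
  -3 + 9 = 6
  0 + 5 = 5
  0 + 9 = 9
  5 + 9 = 14
Collected distinct sums: {-8, -5, -3, 0, 2, 4, 5, 6, 9, 14}
|A +̂ A| = 10
(Reference bound: |A +̂ A| ≥ 2|A| - 3 for |A| ≥ 2, with |A| = 5 giving ≥ 7.)

|A +̂ A| = 10


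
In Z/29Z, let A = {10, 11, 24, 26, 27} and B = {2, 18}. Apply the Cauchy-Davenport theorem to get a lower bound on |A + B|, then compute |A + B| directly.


Cauchy-Davenport: |A + B| ≥ min(p, |A| + |B| - 1) for A, B nonempty in Z/pZ.
|A| = 5, |B| = 2, p = 29.
CD lower bound = min(29, 5 + 2 - 1) = min(29, 6) = 6.
Compute A + B mod 29 directly:
a = 10: 10+2=12, 10+18=28
a = 11: 11+2=13, 11+18=0
a = 24: 24+2=26, 24+18=13
a = 26: 26+2=28, 26+18=15
a = 27: 27+2=0, 27+18=16
A + B = {0, 12, 13, 15, 16, 26, 28}, so |A + B| = 7.
Verify: 7 ≥ 6? Yes ✓.

CD lower bound = 6, actual |A + B| = 7.


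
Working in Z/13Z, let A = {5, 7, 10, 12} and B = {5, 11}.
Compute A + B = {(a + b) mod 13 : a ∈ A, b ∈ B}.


Work in Z/13Z: reduce every sum a + b modulo 13.
Enumerate all 8 pairs:
a = 5: 5+5=10, 5+11=3
a = 7: 7+5=12, 7+11=5
a = 10: 10+5=2, 10+11=8
a = 12: 12+5=4, 12+11=10
Distinct residues collected: {2, 3, 4, 5, 8, 10, 12}
|A + B| = 7 (out of 13 total residues).

A + B = {2, 3, 4, 5, 8, 10, 12}


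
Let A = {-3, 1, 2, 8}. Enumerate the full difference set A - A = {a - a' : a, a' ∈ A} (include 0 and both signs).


A - A = {a - a' : a, a' ∈ A}.
Compute a - a' for each ordered pair (a, a'):
a = -3: -3--3=0, -3-1=-4, -3-2=-5, -3-8=-11
a = 1: 1--3=4, 1-1=0, 1-2=-1, 1-8=-7
a = 2: 2--3=5, 2-1=1, 2-2=0, 2-8=-6
a = 8: 8--3=11, 8-1=7, 8-2=6, 8-8=0
Collecting distinct values (and noting 0 appears from a-a):
A - A = {-11, -7, -6, -5, -4, -1, 0, 1, 4, 5, 6, 7, 11}
|A - A| = 13

A - A = {-11, -7, -6, -5, -4, -1, 0, 1, 4, 5, 6, 7, 11}


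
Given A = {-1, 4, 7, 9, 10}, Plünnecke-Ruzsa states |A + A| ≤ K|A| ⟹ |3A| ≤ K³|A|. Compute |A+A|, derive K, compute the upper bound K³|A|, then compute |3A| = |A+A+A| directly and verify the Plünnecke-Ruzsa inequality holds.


|A| = 5.
Step 1: Compute A + A by enumerating all 25 pairs.
A + A = {-2, 3, 6, 8, 9, 11, 13, 14, 16, 17, 18, 19, 20}, so |A + A| = 13.
Step 2: Doubling constant K = |A + A|/|A| = 13/5 = 13/5 ≈ 2.6000.
Step 3: Plünnecke-Ruzsa gives |3A| ≤ K³·|A| = (2.6000)³ · 5 ≈ 87.8800.
Step 4: Compute 3A = A + A + A directly by enumerating all triples (a,b,c) ∈ A³; |3A| = 24.
Step 5: Check 24 ≤ 87.8800? Yes ✓.

K = 13/5, Plünnecke-Ruzsa bound K³|A| ≈ 87.8800, |3A| = 24, inequality holds.


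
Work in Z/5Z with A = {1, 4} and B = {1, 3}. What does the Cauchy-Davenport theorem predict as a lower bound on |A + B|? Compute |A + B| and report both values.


Cauchy-Davenport: |A + B| ≥ min(p, |A| + |B| - 1) for A, B nonempty in Z/pZ.
|A| = 2, |B| = 2, p = 5.
CD lower bound = min(5, 2 + 2 - 1) = min(5, 3) = 3.
Compute A + B mod 5 directly:
a = 1: 1+1=2, 1+3=4
a = 4: 4+1=0, 4+3=2
A + B = {0, 2, 4}, so |A + B| = 3.
Verify: 3 ≥ 3? Yes ✓.

CD lower bound = 3, actual |A + B| = 3.


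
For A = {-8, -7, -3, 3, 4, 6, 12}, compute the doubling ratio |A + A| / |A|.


|A| = 7.
Compute A + A by enumerating all 49 pairs.
A + A = {-16, -15, -14, -11, -10, -6, -5, -4, -3, -2, -1, 0, 1, 3, 4, 5, 6, 7, 8, 9, 10, 12, 15, 16, 18, 24}, so |A + A| = 26.
K = |A + A| / |A| = 26/7 (already in lowest terms) ≈ 3.7143.
Reference: AP of size 7 gives K = 13/7 ≈ 1.8571; a fully generic set of size 7 gives K ≈ 4.0000.

|A| = 7, |A + A| = 26, K = 26/7.


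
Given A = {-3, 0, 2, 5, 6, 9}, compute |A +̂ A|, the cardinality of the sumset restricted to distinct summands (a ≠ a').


Restricted sumset: A +̂ A = {a + a' : a ∈ A, a' ∈ A, a ≠ a'}.
Equivalently, take A + A and drop any sum 2a that is achievable ONLY as a + a for a ∈ A (i.e. sums representable only with equal summands).
Enumerate pairs (a, a') with a < a' (symmetric, so each unordered pair gives one sum; this covers all a ≠ a'):
  -3 + 0 = -3
  -3 + 2 = -1
  -3 + 5 = 2
  -3 + 6 = 3
  -3 + 9 = 6
  0 + 2 = 2
  0 + 5 = 5
  0 + 6 = 6
  0 + 9 = 9
  2 + 5 = 7
  2 + 6 = 8
  2 + 9 = 11
  5 + 6 = 11
  5 + 9 = 14
  6 + 9 = 15
Collected distinct sums: {-3, -1, 2, 3, 5, 6, 7, 8, 9, 11, 14, 15}
|A +̂ A| = 12
(Reference bound: |A +̂ A| ≥ 2|A| - 3 for |A| ≥ 2, with |A| = 6 giving ≥ 9.)

|A +̂ A| = 12


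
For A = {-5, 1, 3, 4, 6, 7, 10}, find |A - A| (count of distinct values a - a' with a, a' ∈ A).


A - A = {a - a' : a, a' ∈ A}; |A| = 7.
Bounds: 2|A|-1 ≤ |A - A| ≤ |A|² - |A| + 1, i.e. 13 ≤ |A - A| ≤ 43.
Note: 0 ∈ A - A always (from a - a). The set is symmetric: if d ∈ A - A then -d ∈ A - A.
Enumerate nonzero differences d = a - a' with a > a' (then include -d):
Positive differences: {1, 2, 3, 4, 5, 6, 7, 8, 9, 11, 12, 15}
Full difference set: {0} ∪ (positive diffs) ∪ (negative diffs).
|A - A| = 1 + 2·12 = 25 (matches direct enumeration: 25).

|A - A| = 25


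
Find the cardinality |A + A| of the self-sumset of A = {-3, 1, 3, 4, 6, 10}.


A + A = {a + a' : a, a' ∈ A}; |A| = 6.
General bounds: 2|A| - 1 ≤ |A + A| ≤ |A|(|A|+1)/2, i.e. 11 ≤ |A + A| ≤ 21.
Lower bound 2|A|-1 is attained iff A is an arithmetic progression.
Enumerate sums a + a' for a ≤ a' (symmetric, so this suffices):
a = -3: -3+-3=-6, -3+1=-2, -3+3=0, -3+4=1, -3+6=3, -3+10=7
a = 1: 1+1=2, 1+3=4, 1+4=5, 1+6=7, 1+10=11
a = 3: 3+3=6, 3+4=7, 3+6=9, 3+10=13
a = 4: 4+4=8, 4+6=10, 4+10=14
a = 6: 6+6=12, 6+10=16
a = 10: 10+10=20
Distinct sums: {-6, -2, 0, 1, 2, 3, 4, 5, 6, 7, 8, 9, 10, 11, 12, 13, 14, 16, 20}
|A + A| = 19

|A + A| = 19


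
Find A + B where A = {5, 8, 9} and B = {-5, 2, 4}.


A + B = {a + b : a ∈ A, b ∈ B}.
Enumerate all |A|·|B| = 3·3 = 9 pairs (a, b) and collect distinct sums.
a = 5: 5+-5=0, 5+2=7, 5+4=9
a = 8: 8+-5=3, 8+2=10, 8+4=12
a = 9: 9+-5=4, 9+2=11, 9+4=13
Collecting distinct sums: A + B = {0, 3, 4, 7, 9, 10, 11, 12, 13}
|A + B| = 9

A + B = {0, 3, 4, 7, 9, 10, 11, 12, 13}


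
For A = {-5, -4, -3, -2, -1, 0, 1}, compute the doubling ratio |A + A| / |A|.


|A| = 7.
Compute A + A by enumerating all 49 pairs.
A + A = {-10, -9, -8, -7, -6, -5, -4, -3, -2, -1, 0, 1, 2}, so |A + A| = 13.
K = |A + A| / |A| = 13/7 (already in lowest terms) ≈ 1.8571.
Reference: AP of size 7 gives K = 13/7 ≈ 1.8571; a fully generic set of size 7 gives K ≈ 4.0000.

|A| = 7, |A + A| = 13, K = 13/7.


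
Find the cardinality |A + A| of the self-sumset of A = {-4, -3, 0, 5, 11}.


A + A = {a + a' : a, a' ∈ A}; |A| = 5.
General bounds: 2|A| - 1 ≤ |A + A| ≤ |A|(|A|+1)/2, i.e. 9 ≤ |A + A| ≤ 15.
Lower bound 2|A|-1 is attained iff A is an arithmetic progression.
Enumerate sums a + a' for a ≤ a' (symmetric, so this suffices):
a = -4: -4+-4=-8, -4+-3=-7, -4+0=-4, -4+5=1, -4+11=7
a = -3: -3+-3=-6, -3+0=-3, -3+5=2, -3+11=8
a = 0: 0+0=0, 0+5=5, 0+11=11
a = 5: 5+5=10, 5+11=16
a = 11: 11+11=22
Distinct sums: {-8, -7, -6, -4, -3, 0, 1, 2, 5, 7, 8, 10, 11, 16, 22}
|A + A| = 15

|A + A| = 15


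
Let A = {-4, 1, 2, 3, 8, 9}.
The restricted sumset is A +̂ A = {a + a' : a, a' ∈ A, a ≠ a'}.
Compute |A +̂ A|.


Restricted sumset: A +̂ A = {a + a' : a ∈ A, a' ∈ A, a ≠ a'}.
Equivalently, take A + A and drop any sum 2a that is achievable ONLY as a + a for a ∈ A (i.e. sums representable only with equal summands).
Enumerate pairs (a, a') with a < a' (symmetric, so each unordered pair gives one sum; this covers all a ≠ a'):
  -4 + 1 = -3
  -4 + 2 = -2
  -4 + 3 = -1
  -4 + 8 = 4
  -4 + 9 = 5
  1 + 2 = 3
  1 + 3 = 4
  1 + 8 = 9
  1 + 9 = 10
  2 + 3 = 5
  2 + 8 = 10
  2 + 9 = 11
  3 + 8 = 11
  3 + 9 = 12
  8 + 9 = 17
Collected distinct sums: {-3, -2, -1, 3, 4, 5, 9, 10, 11, 12, 17}
|A +̂ A| = 11
(Reference bound: |A +̂ A| ≥ 2|A| - 3 for |A| ≥ 2, with |A| = 6 giving ≥ 9.)

|A +̂ A| = 11


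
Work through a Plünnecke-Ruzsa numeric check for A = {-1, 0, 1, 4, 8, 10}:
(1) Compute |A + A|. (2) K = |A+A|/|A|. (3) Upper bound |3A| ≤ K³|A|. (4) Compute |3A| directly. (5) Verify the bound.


|A| = 6.
Step 1: Compute A + A by enumerating all 36 pairs.
A + A = {-2, -1, 0, 1, 2, 3, 4, 5, 7, 8, 9, 10, 11, 12, 14, 16, 18, 20}, so |A + A| = 18.
Step 2: Doubling constant K = |A + A|/|A| = 18/6 = 18/6 ≈ 3.0000.
Step 3: Plünnecke-Ruzsa gives |3A| ≤ K³·|A| = (3.0000)³ · 6 ≈ 162.0000.
Step 4: Compute 3A = A + A + A directly by enumerating all triples (a,b,c) ∈ A³; |3A| = 30.
Step 5: Check 30 ≤ 162.0000? Yes ✓.

K = 18/6, Plünnecke-Ruzsa bound K³|A| ≈ 162.0000, |3A| = 30, inequality holds.


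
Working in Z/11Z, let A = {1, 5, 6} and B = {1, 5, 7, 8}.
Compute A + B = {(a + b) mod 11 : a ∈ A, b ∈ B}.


Work in Z/11Z: reduce every sum a + b modulo 11.
Enumerate all 12 pairs:
a = 1: 1+1=2, 1+5=6, 1+7=8, 1+8=9
a = 5: 5+1=6, 5+5=10, 5+7=1, 5+8=2
a = 6: 6+1=7, 6+5=0, 6+7=2, 6+8=3
Distinct residues collected: {0, 1, 2, 3, 6, 7, 8, 9, 10}
|A + B| = 9 (out of 11 total residues).

A + B = {0, 1, 2, 3, 6, 7, 8, 9, 10}


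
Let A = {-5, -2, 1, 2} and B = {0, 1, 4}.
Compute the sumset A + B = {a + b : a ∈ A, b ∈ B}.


A + B = {a + b : a ∈ A, b ∈ B}.
Enumerate all |A|·|B| = 4·3 = 12 pairs (a, b) and collect distinct sums.
a = -5: -5+0=-5, -5+1=-4, -5+4=-1
a = -2: -2+0=-2, -2+1=-1, -2+4=2
a = 1: 1+0=1, 1+1=2, 1+4=5
a = 2: 2+0=2, 2+1=3, 2+4=6
Collecting distinct sums: A + B = {-5, -4, -2, -1, 1, 2, 3, 5, 6}
|A + B| = 9

A + B = {-5, -4, -2, -1, 1, 2, 3, 5, 6}


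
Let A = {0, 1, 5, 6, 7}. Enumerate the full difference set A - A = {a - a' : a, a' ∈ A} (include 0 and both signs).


A - A = {a - a' : a, a' ∈ A}.
Compute a - a' for each ordered pair (a, a'):
a = 0: 0-0=0, 0-1=-1, 0-5=-5, 0-6=-6, 0-7=-7
a = 1: 1-0=1, 1-1=0, 1-5=-4, 1-6=-5, 1-7=-6
a = 5: 5-0=5, 5-1=4, 5-5=0, 5-6=-1, 5-7=-2
a = 6: 6-0=6, 6-1=5, 6-5=1, 6-6=0, 6-7=-1
a = 7: 7-0=7, 7-1=6, 7-5=2, 7-6=1, 7-7=0
Collecting distinct values (and noting 0 appears from a-a):
A - A = {-7, -6, -5, -4, -2, -1, 0, 1, 2, 4, 5, 6, 7}
|A - A| = 13

A - A = {-7, -6, -5, -4, -2, -1, 0, 1, 2, 4, 5, 6, 7}


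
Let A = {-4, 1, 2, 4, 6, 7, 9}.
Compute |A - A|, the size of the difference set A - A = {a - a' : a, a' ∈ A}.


A - A = {a - a' : a, a' ∈ A}; |A| = 7.
Bounds: 2|A|-1 ≤ |A - A| ≤ |A|² - |A| + 1, i.e. 13 ≤ |A - A| ≤ 43.
Note: 0 ∈ A - A always (from a - a). The set is symmetric: if d ∈ A - A then -d ∈ A - A.
Enumerate nonzero differences d = a - a' with a > a' (then include -d):
Positive differences: {1, 2, 3, 4, 5, 6, 7, 8, 10, 11, 13}
Full difference set: {0} ∪ (positive diffs) ∪ (negative diffs).
|A - A| = 1 + 2·11 = 23 (matches direct enumeration: 23).

|A - A| = 23


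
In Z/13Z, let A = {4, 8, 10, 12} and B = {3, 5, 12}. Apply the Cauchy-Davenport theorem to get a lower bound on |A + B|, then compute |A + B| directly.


Cauchy-Davenport: |A + B| ≥ min(p, |A| + |B| - 1) for A, B nonempty in Z/pZ.
|A| = 4, |B| = 3, p = 13.
CD lower bound = min(13, 4 + 3 - 1) = min(13, 6) = 6.
Compute A + B mod 13 directly:
a = 4: 4+3=7, 4+5=9, 4+12=3
a = 8: 8+3=11, 8+5=0, 8+12=7
a = 10: 10+3=0, 10+5=2, 10+12=9
a = 12: 12+3=2, 12+5=4, 12+12=11
A + B = {0, 2, 3, 4, 7, 9, 11}, so |A + B| = 7.
Verify: 7 ≥ 6? Yes ✓.

CD lower bound = 6, actual |A + B| = 7.


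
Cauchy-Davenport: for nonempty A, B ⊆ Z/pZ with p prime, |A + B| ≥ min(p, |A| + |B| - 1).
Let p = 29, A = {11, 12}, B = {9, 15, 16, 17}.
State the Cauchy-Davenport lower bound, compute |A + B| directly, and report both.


Cauchy-Davenport: |A + B| ≥ min(p, |A| + |B| - 1) for A, B nonempty in Z/pZ.
|A| = 2, |B| = 4, p = 29.
CD lower bound = min(29, 2 + 4 - 1) = min(29, 5) = 5.
Compute A + B mod 29 directly:
a = 11: 11+9=20, 11+15=26, 11+16=27, 11+17=28
a = 12: 12+9=21, 12+15=27, 12+16=28, 12+17=0
A + B = {0, 20, 21, 26, 27, 28}, so |A + B| = 6.
Verify: 6 ≥ 5? Yes ✓.

CD lower bound = 5, actual |A + B| = 6.


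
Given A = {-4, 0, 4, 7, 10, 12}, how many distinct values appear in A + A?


A + A = {a + a' : a, a' ∈ A}; |A| = 6.
General bounds: 2|A| - 1 ≤ |A + A| ≤ |A|(|A|+1)/2, i.e. 11 ≤ |A + A| ≤ 21.
Lower bound 2|A|-1 is attained iff A is an arithmetic progression.
Enumerate sums a + a' for a ≤ a' (symmetric, so this suffices):
a = -4: -4+-4=-8, -4+0=-4, -4+4=0, -4+7=3, -4+10=6, -4+12=8
a = 0: 0+0=0, 0+4=4, 0+7=7, 0+10=10, 0+12=12
a = 4: 4+4=8, 4+7=11, 4+10=14, 4+12=16
a = 7: 7+7=14, 7+10=17, 7+12=19
a = 10: 10+10=20, 10+12=22
a = 12: 12+12=24
Distinct sums: {-8, -4, 0, 3, 4, 6, 7, 8, 10, 11, 12, 14, 16, 17, 19, 20, 22, 24}
|A + A| = 18

|A + A| = 18


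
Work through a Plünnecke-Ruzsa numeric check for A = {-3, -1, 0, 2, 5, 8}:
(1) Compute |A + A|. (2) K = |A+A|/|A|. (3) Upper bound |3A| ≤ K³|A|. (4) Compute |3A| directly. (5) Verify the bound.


|A| = 6.
Step 1: Compute A + A by enumerating all 36 pairs.
A + A = {-6, -4, -3, -2, -1, 0, 1, 2, 4, 5, 7, 8, 10, 13, 16}, so |A + A| = 15.
Step 2: Doubling constant K = |A + A|/|A| = 15/6 = 15/6 ≈ 2.5000.
Step 3: Plünnecke-Ruzsa gives |3A| ≤ K³·|A| = (2.5000)³ · 6 ≈ 93.7500.
Step 4: Compute 3A = A + A + A directly by enumerating all triples (a,b,c) ∈ A³; |3A| = 26.
Step 5: Check 26 ≤ 93.7500? Yes ✓.

K = 15/6, Plünnecke-Ruzsa bound K³|A| ≈ 93.7500, |3A| = 26, inequality holds.


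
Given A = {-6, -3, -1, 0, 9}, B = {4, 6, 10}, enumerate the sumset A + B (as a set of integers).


A + B = {a + b : a ∈ A, b ∈ B}.
Enumerate all |A|·|B| = 5·3 = 15 pairs (a, b) and collect distinct sums.
a = -6: -6+4=-2, -6+6=0, -6+10=4
a = -3: -3+4=1, -3+6=3, -3+10=7
a = -1: -1+4=3, -1+6=5, -1+10=9
a = 0: 0+4=4, 0+6=6, 0+10=10
a = 9: 9+4=13, 9+6=15, 9+10=19
Collecting distinct sums: A + B = {-2, 0, 1, 3, 4, 5, 6, 7, 9, 10, 13, 15, 19}
|A + B| = 13

A + B = {-2, 0, 1, 3, 4, 5, 6, 7, 9, 10, 13, 15, 19}


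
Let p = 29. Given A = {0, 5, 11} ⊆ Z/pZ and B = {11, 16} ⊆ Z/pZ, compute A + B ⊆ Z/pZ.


Work in Z/29Z: reduce every sum a + b modulo 29.
Enumerate all 6 pairs:
a = 0: 0+11=11, 0+16=16
a = 5: 5+11=16, 5+16=21
a = 11: 11+11=22, 11+16=27
Distinct residues collected: {11, 16, 21, 22, 27}
|A + B| = 5 (out of 29 total residues).

A + B = {11, 16, 21, 22, 27}


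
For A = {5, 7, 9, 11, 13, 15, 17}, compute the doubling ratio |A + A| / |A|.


|A| = 7.
Compute A + A by enumerating all 49 pairs.
A + A = {10, 12, 14, 16, 18, 20, 22, 24, 26, 28, 30, 32, 34}, so |A + A| = 13.
K = |A + A| / |A| = 13/7 (already in lowest terms) ≈ 1.8571.
Reference: AP of size 7 gives K = 13/7 ≈ 1.8571; a fully generic set of size 7 gives K ≈ 4.0000.

|A| = 7, |A + A| = 13, K = 13/7.


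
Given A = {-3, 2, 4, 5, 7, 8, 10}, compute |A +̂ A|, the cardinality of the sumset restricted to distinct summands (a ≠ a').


Restricted sumset: A +̂ A = {a + a' : a ∈ A, a' ∈ A, a ≠ a'}.
Equivalently, take A + A and drop any sum 2a that is achievable ONLY as a + a for a ∈ A (i.e. sums representable only with equal summands).
Enumerate pairs (a, a') with a < a' (symmetric, so each unordered pair gives one sum; this covers all a ≠ a'):
  -3 + 2 = -1
  -3 + 4 = 1
  -3 + 5 = 2
  -3 + 7 = 4
  -3 + 8 = 5
  -3 + 10 = 7
  2 + 4 = 6
  2 + 5 = 7
  2 + 7 = 9
  2 + 8 = 10
  2 + 10 = 12
  4 + 5 = 9
  4 + 7 = 11
  4 + 8 = 12
  4 + 10 = 14
  5 + 7 = 12
  5 + 8 = 13
  5 + 10 = 15
  7 + 8 = 15
  7 + 10 = 17
  8 + 10 = 18
Collected distinct sums: {-1, 1, 2, 4, 5, 6, 7, 9, 10, 11, 12, 13, 14, 15, 17, 18}
|A +̂ A| = 16
(Reference bound: |A +̂ A| ≥ 2|A| - 3 for |A| ≥ 2, with |A| = 7 giving ≥ 11.)

|A +̂ A| = 16


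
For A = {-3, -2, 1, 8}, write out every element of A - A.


A - A = {a - a' : a, a' ∈ A}.
Compute a - a' for each ordered pair (a, a'):
a = -3: -3--3=0, -3--2=-1, -3-1=-4, -3-8=-11
a = -2: -2--3=1, -2--2=0, -2-1=-3, -2-8=-10
a = 1: 1--3=4, 1--2=3, 1-1=0, 1-8=-7
a = 8: 8--3=11, 8--2=10, 8-1=7, 8-8=0
Collecting distinct values (and noting 0 appears from a-a):
A - A = {-11, -10, -7, -4, -3, -1, 0, 1, 3, 4, 7, 10, 11}
|A - A| = 13

A - A = {-11, -10, -7, -4, -3, -1, 0, 1, 3, 4, 7, 10, 11}


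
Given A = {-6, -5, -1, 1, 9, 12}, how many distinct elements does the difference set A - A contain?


A - A = {a - a' : a, a' ∈ A}; |A| = 6.
Bounds: 2|A|-1 ≤ |A - A| ≤ |A|² - |A| + 1, i.e. 11 ≤ |A - A| ≤ 31.
Note: 0 ∈ A - A always (from a - a). The set is symmetric: if d ∈ A - A then -d ∈ A - A.
Enumerate nonzero differences d = a - a' with a > a' (then include -d):
Positive differences: {1, 2, 3, 4, 5, 6, 7, 8, 10, 11, 13, 14, 15, 17, 18}
Full difference set: {0} ∪ (positive diffs) ∪ (negative diffs).
|A - A| = 1 + 2·15 = 31 (matches direct enumeration: 31).

|A - A| = 31


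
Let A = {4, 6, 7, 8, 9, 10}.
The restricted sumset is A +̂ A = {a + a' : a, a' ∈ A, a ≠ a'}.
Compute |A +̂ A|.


Restricted sumset: A +̂ A = {a + a' : a ∈ A, a' ∈ A, a ≠ a'}.
Equivalently, take A + A and drop any sum 2a that is achievable ONLY as a + a for a ∈ A (i.e. sums representable only with equal summands).
Enumerate pairs (a, a') with a < a' (symmetric, so each unordered pair gives one sum; this covers all a ≠ a'):
  4 + 6 = 10
  4 + 7 = 11
  4 + 8 = 12
  4 + 9 = 13
  4 + 10 = 14
  6 + 7 = 13
  6 + 8 = 14
  6 + 9 = 15
  6 + 10 = 16
  7 + 8 = 15
  7 + 9 = 16
  7 + 10 = 17
  8 + 9 = 17
  8 + 10 = 18
  9 + 10 = 19
Collected distinct sums: {10, 11, 12, 13, 14, 15, 16, 17, 18, 19}
|A +̂ A| = 10
(Reference bound: |A +̂ A| ≥ 2|A| - 3 for |A| ≥ 2, with |A| = 6 giving ≥ 9.)

|A +̂ A| = 10


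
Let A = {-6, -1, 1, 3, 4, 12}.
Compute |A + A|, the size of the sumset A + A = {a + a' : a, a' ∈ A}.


A + A = {a + a' : a, a' ∈ A}; |A| = 6.
General bounds: 2|A| - 1 ≤ |A + A| ≤ |A|(|A|+1)/2, i.e. 11 ≤ |A + A| ≤ 21.
Lower bound 2|A|-1 is attained iff A is an arithmetic progression.
Enumerate sums a + a' for a ≤ a' (symmetric, so this suffices):
a = -6: -6+-6=-12, -6+-1=-7, -6+1=-5, -6+3=-3, -6+4=-2, -6+12=6
a = -1: -1+-1=-2, -1+1=0, -1+3=2, -1+4=3, -1+12=11
a = 1: 1+1=2, 1+3=4, 1+4=5, 1+12=13
a = 3: 3+3=6, 3+4=7, 3+12=15
a = 4: 4+4=8, 4+12=16
a = 12: 12+12=24
Distinct sums: {-12, -7, -5, -3, -2, 0, 2, 3, 4, 5, 6, 7, 8, 11, 13, 15, 16, 24}
|A + A| = 18

|A + A| = 18


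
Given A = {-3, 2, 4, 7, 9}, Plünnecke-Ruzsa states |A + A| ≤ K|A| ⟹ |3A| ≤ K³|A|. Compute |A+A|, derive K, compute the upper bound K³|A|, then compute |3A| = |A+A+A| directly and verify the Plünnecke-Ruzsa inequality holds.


|A| = 5.
Step 1: Compute A + A by enumerating all 25 pairs.
A + A = {-6, -1, 1, 4, 6, 8, 9, 11, 13, 14, 16, 18}, so |A + A| = 12.
Step 2: Doubling constant K = |A + A|/|A| = 12/5 = 12/5 ≈ 2.4000.
Step 3: Plünnecke-Ruzsa gives |3A| ≤ K³·|A| = (2.4000)³ · 5 ≈ 69.1200.
Step 4: Compute 3A = A + A + A directly by enumerating all triples (a,b,c) ∈ A³; |3A| = 22.
Step 5: Check 22 ≤ 69.1200? Yes ✓.

K = 12/5, Plünnecke-Ruzsa bound K³|A| ≈ 69.1200, |3A| = 22, inequality holds.


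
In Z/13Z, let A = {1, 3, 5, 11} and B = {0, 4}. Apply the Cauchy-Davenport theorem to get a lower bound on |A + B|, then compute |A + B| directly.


Cauchy-Davenport: |A + B| ≥ min(p, |A| + |B| - 1) for A, B nonempty in Z/pZ.
|A| = 4, |B| = 2, p = 13.
CD lower bound = min(13, 4 + 2 - 1) = min(13, 5) = 5.
Compute A + B mod 13 directly:
a = 1: 1+0=1, 1+4=5
a = 3: 3+0=3, 3+4=7
a = 5: 5+0=5, 5+4=9
a = 11: 11+0=11, 11+4=2
A + B = {1, 2, 3, 5, 7, 9, 11}, so |A + B| = 7.
Verify: 7 ≥ 5? Yes ✓.

CD lower bound = 5, actual |A + B| = 7.


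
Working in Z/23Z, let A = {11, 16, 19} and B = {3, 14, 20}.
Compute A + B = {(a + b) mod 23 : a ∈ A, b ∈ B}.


Work in Z/23Z: reduce every sum a + b modulo 23.
Enumerate all 9 pairs:
a = 11: 11+3=14, 11+14=2, 11+20=8
a = 16: 16+3=19, 16+14=7, 16+20=13
a = 19: 19+3=22, 19+14=10, 19+20=16
Distinct residues collected: {2, 7, 8, 10, 13, 14, 16, 19, 22}
|A + B| = 9 (out of 23 total residues).

A + B = {2, 7, 8, 10, 13, 14, 16, 19, 22}


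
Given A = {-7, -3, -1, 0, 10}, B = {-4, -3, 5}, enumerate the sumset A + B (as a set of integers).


A + B = {a + b : a ∈ A, b ∈ B}.
Enumerate all |A|·|B| = 5·3 = 15 pairs (a, b) and collect distinct sums.
a = -7: -7+-4=-11, -7+-3=-10, -7+5=-2
a = -3: -3+-4=-7, -3+-3=-6, -3+5=2
a = -1: -1+-4=-5, -1+-3=-4, -1+5=4
a = 0: 0+-4=-4, 0+-3=-3, 0+5=5
a = 10: 10+-4=6, 10+-3=7, 10+5=15
Collecting distinct sums: A + B = {-11, -10, -7, -6, -5, -4, -3, -2, 2, 4, 5, 6, 7, 15}
|A + B| = 14

A + B = {-11, -10, -7, -6, -5, -4, -3, -2, 2, 4, 5, 6, 7, 15}


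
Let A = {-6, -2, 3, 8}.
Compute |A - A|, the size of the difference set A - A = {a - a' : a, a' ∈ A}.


A - A = {a - a' : a, a' ∈ A}; |A| = 4.
Bounds: 2|A|-1 ≤ |A - A| ≤ |A|² - |A| + 1, i.e. 7 ≤ |A - A| ≤ 13.
Note: 0 ∈ A - A always (from a - a). The set is symmetric: if d ∈ A - A then -d ∈ A - A.
Enumerate nonzero differences d = a - a' with a > a' (then include -d):
Positive differences: {4, 5, 9, 10, 14}
Full difference set: {0} ∪ (positive diffs) ∪ (negative diffs).
|A - A| = 1 + 2·5 = 11 (matches direct enumeration: 11).

|A - A| = 11


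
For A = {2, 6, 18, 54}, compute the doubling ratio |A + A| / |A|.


|A| = 4.
Compute A + A by enumerating all 16 pairs.
A + A = {4, 8, 12, 20, 24, 36, 56, 60, 72, 108}, so |A + A| = 10.
K = |A + A| / |A| = 10/4 = 5/2 ≈ 2.5000.
Reference: AP of size 4 gives K = 7/4 ≈ 1.7500; a fully generic set of size 4 gives K ≈ 2.5000.

|A| = 4, |A + A| = 10, K = 10/4 = 5/2.


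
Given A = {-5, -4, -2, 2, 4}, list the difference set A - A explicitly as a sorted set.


A - A = {a - a' : a, a' ∈ A}.
Compute a - a' for each ordered pair (a, a'):
a = -5: -5--5=0, -5--4=-1, -5--2=-3, -5-2=-7, -5-4=-9
a = -4: -4--5=1, -4--4=0, -4--2=-2, -4-2=-6, -4-4=-8
a = -2: -2--5=3, -2--4=2, -2--2=0, -2-2=-4, -2-4=-6
a = 2: 2--5=7, 2--4=6, 2--2=4, 2-2=0, 2-4=-2
a = 4: 4--5=9, 4--4=8, 4--2=6, 4-2=2, 4-4=0
Collecting distinct values (and noting 0 appears from a-a):
A - A = {-9, -8, -7, -6, -4, -3, -2, -1, 0, 1, 2, 3, 4, 6, 7, 8, 9}
|A - A| = 17

A - A = {-9, -8, -7, -6, -4, -3, -2, -1, 0, 1, 2, 3, 4, 6, 7, 8, 9}


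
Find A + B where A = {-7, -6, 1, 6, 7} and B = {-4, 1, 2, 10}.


A + B = {a + b : a ∈ A, b ∈ B}.
Enumerate all |A|·|B| = 5·4 = 20 pairs (a, b) and collect distinct sums.
a = -7: -7+-4=-11, -7+1=-6, -7+2=-5, -7+10=3
a = -6: -6+-4=-10, -6+1=-5, -6+2=-4, -6+10=4
a = 1: 1+-4=-3, 1+1=2, 1+2=3, 1+10=11
a = 6: 6+-4=2, 6+1=7, 6+2=8, 6+10=16
a = 7: 7+-4=3, 7+1=8, 7+2=9, 7+10=17
Collecting distinct sums: A + B = {-11, -10, -6, -5, -4, -3, 2, 3, 4, 7, 8, 9, 11, 16, 17}
|A + B| = 15

A + B = {-11, -10, -6, -5, -4, -3, 2, 3, 4, 7, 8, 9, 11, 16, 17}


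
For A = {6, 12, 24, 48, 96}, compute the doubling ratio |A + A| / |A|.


|A| = 5.
Compute A + A by enumerating all 25 pairs.
A + A = {12, 18, 24, 30, 36, 48, 54, 60, 72, 96, 102, 108, 120, 144, 192}, so |A + A| = 15.
K = |A + A| / |A| = 15/5 = 3/1 ≈ 3.0000.
Reference: AP of size 5 gives K = 9/5 ≈ 1.8000; a fully generic set of size 5 gives K ≈ 3.0000.

|A| = 5, |A + A| = 15, K = 15/5 = 3/1.


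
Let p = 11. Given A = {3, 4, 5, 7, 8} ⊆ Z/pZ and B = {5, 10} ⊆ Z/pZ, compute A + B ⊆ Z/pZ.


Work in Z/11Z: reduce every sum a + b modulo 11.
Enumerate all 10 pairs:
a = 3: 3+5=8, 3+10=2
a = 4: 4+5=9, 4+10=3
a = 5: 5+5=10, 5+10=4
a = 7: 7+5=1, 7+10=6
a = 8: 8+5=2, 8+10=7
Distinct residues collected: {1, 2, 3, 4, 6, 7, 8, 9, 10}
|A + B| = 9 (out of 11 total residues).

A + B = {1, 2, 3, 4, 6, 7, 8, 9, 10}


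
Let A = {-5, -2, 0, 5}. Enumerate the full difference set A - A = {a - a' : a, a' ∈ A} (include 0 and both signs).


A - A = {a - a' : a, a' ∈ A}.
Compute a - a' for each ordered pair (a, a'):
a = -5: -5--5=0, -5--2=-3, -5-0=-5, -5-5=-10
a = -2: -2--5=3, -2--2=0, -2-0=-2, -2-5=-7
a = 0: 0--5=5, 0--2=2, 0-0=0, 0-5=-5
a = 5: 5--5=10, 5--2=7, 5-0=5, 5-5=0
Collecting distinct values (and noting 0 appears from a-a):
A - A = {-10, -7, -5, -3, -2, 0, 2, 3, 5, 7, 10}
|A - A| = 11

A - A = {-10, -7, -5, -3, -2, 0, 2, 3, 5, 7, 10}


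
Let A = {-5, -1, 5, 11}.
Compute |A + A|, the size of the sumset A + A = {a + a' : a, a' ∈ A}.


A + A = {a + a' : a, a' ∈ A}; |A| = 4.
General bounds: 2|A| - 1 ≤ |A + A| ≤ |A|(|A|+1)/2, i.e. 7 ≤ |A + A| ≤ 10.
Lower bound 2|A|-1 is attained iff A is an arithmetic progression.
Enumerate sums a + a' for a ≤ a' (symmetric, so this suffices):
a = -5: -5+-5=-10, -5+-1=-6, -5+5=0, -5+11=6
a = -1: -1+-1=-2, -1+5=4, -1+11=10
a = 5: 5+5=10, 5+11=16
a = 11: 11+11=22
Distinct sums: {-10, -6, -2, 0, 4, 6, 10, 16, 22}
|A + A| = 9

|A + A| = 9


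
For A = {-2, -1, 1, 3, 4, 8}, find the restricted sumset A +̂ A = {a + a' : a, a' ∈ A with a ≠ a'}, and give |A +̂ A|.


Restricted sumset: A +̂ A = {a + a' : a ∈ A, a' ∈ A, a ≠ a'}.
Equivalently, take A + A and drop any sum 2a that is achievable ONLY as a + a for a ∈ A (i.e. sums representable only with equal summands).
Enumerate pairs (a, a') with a < a' (symmetric, so each unordered pair gives one sum; this covers all a ≠ a'):
  -2 + -1 = -3
  -2 + 1 = -1
  -2 + 3 = 1
  -2 + 4 = 2
  -2 + 8 = 6
  -1 + 1 = 0
  -1 + 3 = 2
  -1 + 4 = 3
  -1 + 8 = 7
  1 + 3 = 4
  1 + 4 = 5
  1 + 8 = 9
  3 + 4 = 7
  3 + 8 = 11
  4 + 8 = 12
Collected distinct sums: {-3, -1, 0, 1, 2, 3, 4, 5, 6, 7, 9, 11, 12}
|A +̂ A| = 13
(Reference bound: |A +̂ A| ≥ 2|A| - 3 for |A| ≥ 2, with |A| = 6 giving ≥ 9.)

|A +̂ A| = 13


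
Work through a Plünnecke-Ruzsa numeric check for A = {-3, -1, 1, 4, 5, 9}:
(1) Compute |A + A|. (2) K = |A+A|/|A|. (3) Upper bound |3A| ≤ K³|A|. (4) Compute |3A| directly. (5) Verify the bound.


|A| = 6.
Step 1: Compute A + A by enumerating all 36 pairs.
A + A = {-6, -4, -2, 0, 1, 2, 3, 4, 5, 6, 8, 9, 10, 13, 14, 18}, so |A + A| = 16.
Step 2: Doubling constant K = |A + A|/|A| = 16/6 = 16/6 ≈ 2.6667.
Step 3: Plünnecke-Ruzsa gives |3A| ≤ K³·|A| = (2.6667)³ · 6 ≈ 113.7778.
Step 4: Compute 3A = A + A + A directly by enumerating all triples (a,b,c) ∈ A³; |3A| = 28.
Step 5: Check 28 ≤ 113.7778? Yes ✓.

K = 16/6, Plünnecke-Ruzsa bound K³|A| ≈ 113.7778, |3A| = 28, inequality holds.


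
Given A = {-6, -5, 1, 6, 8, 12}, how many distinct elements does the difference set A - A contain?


A - A = {a - a' : a, a' ∈ A}; |A| = 6.
Bounds: 2|A|-1 ≤ |A - A| ≤ |A|² - |A| + 1, i.e. 11 ≤ |A - A| ≤ 31.
Note: 0 ∈ A - A always (from a - a). The set is symmetric: if d ∈ A - A then -d ∈ A - A.
Enumerate nonzero differences d = a - a' with a > a' (then include -d):
Positive differences: {1, 2, 4, 5, 6, 7, 11, 12, 13, 14, 17, 18}
Full difference set: {0} ∪ (positive diffs) ∪ (negative diffs).
|A - A| = 1 + 2·12 = 25 (matches direct enumeration: 25).

|A - A| = 25


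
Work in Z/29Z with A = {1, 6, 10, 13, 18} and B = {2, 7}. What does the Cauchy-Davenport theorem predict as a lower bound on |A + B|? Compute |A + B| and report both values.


Cauchy-Davenport: |A + B| ≥ min(p, |A| + |B| - 1) for A, B nonempty in Z/pZ.
|A| = 5, |B| = 2, p = 29.
CD lower bound = min(29, 5 + 2 - 1) = min(29, 6) = 6.
Compute A + B mod 29 directly:
a = 1: 1+2=3, 1+7=8
a = 6: 6+2=8, 6+7=13
a = 10: 10+2=12, 10+7=17
a = 13: 13+2=15, 13+7=20
a = 18: 18+2=20, 18+7=25
A + B = {3, 8, 12, 13, 15, 17, 20, 25}, so |A + B| = 8.
Verify: 8 ≥ 6? Yes ✓.

CD lower bound = 6, actual |A + B| = 8.


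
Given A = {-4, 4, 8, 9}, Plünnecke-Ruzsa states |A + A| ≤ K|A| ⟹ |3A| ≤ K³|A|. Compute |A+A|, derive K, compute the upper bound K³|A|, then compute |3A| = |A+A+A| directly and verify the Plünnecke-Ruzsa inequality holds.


|A| = 4.
Step 1: Compute A + A by enumerating all 16 pairs.
A + A = {-8, 0, 4, 5, 8, 12, 13, 16, 17, 18}, so |A + A| = 10.
Step 2: Doubling constant K = |A + A|/|A| = 10/4 = 10/4 ≈ 2.5000.
Step 3: Plünnecke-Ruzsa gives |3A| ≤ K³·|A| = (2.5000)³ · 4 ≈ 62.5000.
Step 4: Compute 3A = A + A + A directly by enumerating all triples (a,b,c) ∈ A³; |3A| = 19.
Step 5: Check 19 ≤ 62.5000? Yes ✓.

K = 10/4, Plünnecke-Ruzsa bound K³|A| ≈ 62.5000, |3A| = 19, inequality holds.


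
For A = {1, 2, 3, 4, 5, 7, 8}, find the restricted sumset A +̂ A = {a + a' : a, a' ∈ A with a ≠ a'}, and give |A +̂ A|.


Restricted sumset: A +̂ A = {a + a' : a ∈ A, a' ∈ A, a ≠ a'}.
Equivalently, take A + A and drop any sum 2a that is achievable ONLY as a + a for a ∈ A (i.e. sums representable only with equal summands).
Enumerate pairs (a, a') with a < a' (symmetric, so each unordered pair gives one sum; this covers all a ≠ a'):
  1 + 2 = 3
  1 + 3 = 4
  1 + 4 = 5
  1 + 5 = 6
  1 + 7 = 8
  1 + 8 = 9
  2 + 3 = 5
  2 + 4 = 6
  2 + 5 = 7
  2 + 7 = 9
  2 + 8 = 10
  3 + 4 = 7
  3 + 5 = 8
  3 + 7 = 10
  3 + 8 = 11
  4 + 5 = 9
  4 + 7 = 11
  4 + 8 = 12
  5 + 7 = 12
  5 + 8 = 13
  7 + 8 = 15
Collected distinct sums: {3, 4, 5, 6, 7, 8, 9, 10, 11, 12, 13, 15}
|A +̂ A| = 12
(Reference bound: |A +̂ A| ≥ 2|A| - 3 for |A| ≥ 2, with |A| = 7 giving ≥ 11.)

|A +̂ A| = 12


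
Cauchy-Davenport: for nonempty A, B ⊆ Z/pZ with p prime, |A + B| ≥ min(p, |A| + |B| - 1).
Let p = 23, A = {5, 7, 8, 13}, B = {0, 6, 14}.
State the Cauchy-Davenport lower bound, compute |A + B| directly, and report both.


Cauchy-Davenport: |A + B| ≥ min(p, |A| + |B| - 1) for A, B nonempty in Z/pZ.
|A| = 4, |B| = 3, p = 23.
CD lower bound = min(23, 4 + 3 - 1) = min(23, 6) = 6.
Compute A + B mod 23 directly:
a = 5: 5+0=5, 5+6=11, 5+14=19
a = 7: 7+0=7, 7+6=13, 7+14=21
a = 8: 8+0=8, 8+6=14, 8+14=22
a = 13: 13+0=13, 13+6=19, 13+14=4
A + B = {4, 5, 7, 8, 11, 13, 14, 19, 21, 22}, so |A + B| = 10.
Verify: 10 ≥ 6? Yes ✓.

CD lower bound = 6, actual |A + B| = 10.


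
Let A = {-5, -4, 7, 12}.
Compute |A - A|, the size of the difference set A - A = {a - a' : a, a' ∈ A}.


A - A = {a - a' : a, a' ∈ A}; |A| = 4.
Bounds: 2|A|-1 ≤ |A - A| ≤ |A|² - |A| + 1, i.e. 7 ≤ |A - A| ≤ 13.
Note: 0 ∈ A - A always (from a - a). The set is symmetric: if d ∈ A - A then -d ∈ A - A.
Enumerate nonzero differences d = a - a' with a > a' (then include -d):
Positive differences: {1, 5, 11, 12, 16, 17}
Full difference set: {0} ∪ (positive diffs) ∪ (negative diffs).
|A - A| = 1 + 2·6 = 13 (matches direct enumeration: 13).

|A - A| = 13


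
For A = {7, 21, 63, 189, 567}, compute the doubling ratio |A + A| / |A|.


|A| = 5.
Compute A + A by enumerating all 25 pairs.
A + A = {14, 28, 42, 70, 84, 126, 196, 210, 252, 378, 574, 588, 630, 756, 1134}, so |A + A| = 15.
K = |A + A| / |A| = 15/5 = 3/1 ≈ 3.0000.
Reference: AP of size 5 gives K = 9/5 ≈ 1.8000; a fully generic set of size 5 gives K ≈ 3.0000.

|A| = 5, |A + A| = 15, K = 15/5 = 3/1.


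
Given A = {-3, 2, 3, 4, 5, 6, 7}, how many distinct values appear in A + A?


A + A = {a + a' : a, a' ∈ A}; |A| = 7.
General bounds: 2|A| - 1 ≤ |A + A| ≤ |A|(|A|+1)/2, i.e. 13 ≤ |A + A| ≤ 28.
Lower bound 2|A|-1 is attained iff A is an arithmetic progression.
Enumerate sums a + a' for a ≤ a' (symmetric, so this suffices):
a = -3: -3+-3=-6, -3+2=-1, -3+3=0, -3+4=1, -3+5=2, -3+6=3, -3+7=4
a = 2: 2+2=4, 2+3=5, 2+4=6, 2+5=7, 2+6=8, 2+7=9
a = 3: 3+3=6, 3+4=7, 3+5=8, 3+6=9, 3+7=10
a = 4: 4+4=8, 4+5=9, 4+6=10, 4+7=11
a = 5: 5+5=10, 5+6=11, 5+7=12
a = 6: 6+6=12, 6+7=13
a = 7: 7+7=14
Distinct sums: {-6, -1, 0, 1, 2, 3, 4, 5, 6, 7, 8, 9, 10, 11, 12, 13, 14}
|A + A| = 17

|A + A| = 17


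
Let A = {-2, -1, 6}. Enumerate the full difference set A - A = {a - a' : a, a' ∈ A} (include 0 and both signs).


A - A = {a - a' : a, a' ∈ A}.
Compute a - a' for each ordered pair (a, a'):
a = -2: -2--2=0, -2--1=-1, -2-6=-8
a = -1: -1--2=1, -1--1=0, -1-6=-7
a = 6: 6--2=8, 6--1=7, 6-6=0
Collecting distinct values (and noting 0 appears from a-a):
A - A = {-8, -7, -1, 0, 1, 7, 8}
|A - A| = 7

A - A = {-8, -7, -1, 0, 1, 7, 8}


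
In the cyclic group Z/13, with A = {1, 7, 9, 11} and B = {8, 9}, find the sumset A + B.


Work in Z/13Z: reduce every sum a + b modulo 13.
Enumerate all 8 pairs:
a = 1: 1+8=9, 1+9=10
a = 7: 7+8=2, 7+9=3
a = 9: 9+8=4, 9+9=5
a = 11: 11+8=6, 11+9=7
Distinct residues collected: {2, 3, 4, 5, 6, 7, 9, 10}
|A + B| = 8 (out of 13 total residues).

A + B = {2, 3, 4, 5, 6, 7, 9, 10}


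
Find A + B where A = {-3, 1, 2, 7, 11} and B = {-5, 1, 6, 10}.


A + B = {a + b : a ∈ A, b ∈ B}.
Enumerate all |A|·|B| = 5·4 = 20 pairs (a, b) and collect distinct sums.
a = -3: -3+-5=-8, -3+1=-2, -3+6=3, -3+10=7
a = 1: 1+-5=-4, 1+1=2, 1+6=7, 1+10=11
a = 2: 2+-5=-3, 2+1=3, 2+6=8, 2+10=12
a = 7: 7+-5=2, 7+1=8, 7+6=13, 7+10=17
a = 11: 11+-5=6, 11+1=12, 11+6=17, 11+10=21
Collecting distinct sums: A + B = {-8, -4, -3, -2, 2, 3, 6, 7, 8, 11, 12, 13, 17, 21}
|A + B| = 14

A + B = {-8, -4, -3, -2, 2, 3, 6, 7, 8, 11, 12, 13, 17, 21}


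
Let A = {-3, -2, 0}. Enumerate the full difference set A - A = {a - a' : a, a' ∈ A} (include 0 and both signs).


A - A = {a - a' : a, a' ∈ A}.
Compute a - a' for each ordered pair (a, a'):
a = -3: -3--3=0, -3--2=-1, -3-0=-3
a = -2: -2--3=1, -2--2=0, -2-0=-2
a = 0: 0--3=3, 0--2=2, 0-0=0
Collecting distinct values (and noting 0 appears from a-a):
A - A = {-3, -2, -1, 0, 1, 2, 3}
|A - A| = 7

A - A = {-3, -2, -1, 0, 1, 2, 3}


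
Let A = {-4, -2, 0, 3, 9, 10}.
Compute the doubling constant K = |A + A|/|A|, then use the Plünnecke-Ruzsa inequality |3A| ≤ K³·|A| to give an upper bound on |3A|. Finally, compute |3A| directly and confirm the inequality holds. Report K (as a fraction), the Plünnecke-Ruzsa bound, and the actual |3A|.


|A| = 6.
Step 1: Compute A + A by enumerating all 36 pairs.
A + A = {-8, -6, -4, -2, -1, 0, 1, 3, 5, 6, 7, 8, 9, 10, 12, 13, 18, 19, 20}, so |A + A| = 19.
Step 2: Doubling constant K = |A + A|/|A| = 19/6 = 19/6 ≈ 3.1667.
Step 3: Plünnecke-Ruzsa gives |3A| ≤ K³·|A| = (3.1667)³ · 6 ≈ 190.5278.
Step 4: Compute 3A = A + A + A directly by enumerating all triples (a,b,c) ∈ A³; |3A| = 37.
Step 5: Check 37 ≤ 190.5278? Yes ✓.

K = 19/6, Plünnecke-Ruzsa bound K³|A| ≈ 190.5278, |3A| = 37, inequality holds.


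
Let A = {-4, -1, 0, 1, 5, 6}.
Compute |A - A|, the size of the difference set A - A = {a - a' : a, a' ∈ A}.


A - A = {a - a' : a, a' ∈ A}; |A| = 6.
Bounds: 2|A|-1 ≤ |A - A| ≤ |A|² - |A| + 1, i.e. 11 ≤ |A - A| ≤ 31.
Note: 0 ∈ A - A always (from a - a). The set is symmetric: if d ∈ A - A then -d ∈ A - A.
Enumerate nonzero differences d = a - a' with a > a' (then include -d):
Positive differences: {1, 2, 3, 4, 5, 6, 7, 9, 10}
Full difference set: {0} ∪ (positive diffs) ∪ (negative diffs).
|A - A| = 1 + 2·9 = 19 (matches direct enumeration: 19).

|A - A| = 19


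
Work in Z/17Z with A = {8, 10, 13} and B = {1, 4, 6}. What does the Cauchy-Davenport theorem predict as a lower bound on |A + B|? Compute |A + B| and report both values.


Cauchy-Davenport: |A + B| ≥ min(p, |A| + |B| - 1) for A, B nonempty in Z/pZ.
|A| = 3, |B| = 3, p = 17.
CD lower bound = min(17, 3 + 3 - 1) = min(17, 5) = 5.
Compute A + B mod 17 directly:
a = 8: 8+1=9, 8+4=12, 8+6=14
a = 10: 10+1=11, 10+4=14, 10+6=16
a = 13: 13+1=14, 13+4=0, 13+6=2
A + B = {0, 2, 9, 11, 12, 14, 16}, so |A + B| = 7.
Verify: 7 ≥ 5? Yes ✓.

CD lower bound = 5, actual |A + B| = 7.


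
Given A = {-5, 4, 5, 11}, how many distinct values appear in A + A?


A + A = {a + a' : a, a' ∈ A}; |A| = 4.
General bounds: 2|A| - 1 ≤ |A + A| ≤ |A|(|A|+1)/2, i.e. 7 ≤ |A + A| ≤ 10.
Lower bound 2|A|-1 is attained iff A is an arithmetic progression.
Enumerate sums a + a' for a ≤ a' (symmetric, so this suffices):
a = -5: -5+-5=-10, -5+4=-1, -5+5=0, -5+11=6
a = 4: 4+4=8, 4+5=9, 4+11=15
a = 5: 5+5=10, 5+11=16
a = 11: 11+11=22
Distinct sums: {-10, -1, 0, 6, 8, 9, 10, 15, 16, 22}
|A + A| = 10

|A + A| = 10
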